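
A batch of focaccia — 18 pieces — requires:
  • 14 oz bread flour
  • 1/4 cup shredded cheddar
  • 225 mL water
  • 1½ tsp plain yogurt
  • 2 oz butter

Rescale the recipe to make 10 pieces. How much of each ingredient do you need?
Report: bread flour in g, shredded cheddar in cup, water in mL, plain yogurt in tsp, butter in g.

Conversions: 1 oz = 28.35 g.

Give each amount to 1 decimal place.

Scaling factor: 10/18 = 5/9.
bread flour: 14 oz × 5/9 × 28.35 g/oz = 220.5 g
shredded cheddar: 0.25 cup × 5/9 ≈ 0.1 cup
water: 225 mL × 5/9 = 125.0 mL
plain yogurt: 1.5 tsp × 5/9 ≈ 0.8 tsp
butter: 2 oz × 5/9 × 28.35 g/oz = 31.5 g

bread flour: 220.5 g; shredded cheddar: 0.1 cup; water: 125.0 mL; plain yogurt: 0.8 tsp; butter: 31.5 g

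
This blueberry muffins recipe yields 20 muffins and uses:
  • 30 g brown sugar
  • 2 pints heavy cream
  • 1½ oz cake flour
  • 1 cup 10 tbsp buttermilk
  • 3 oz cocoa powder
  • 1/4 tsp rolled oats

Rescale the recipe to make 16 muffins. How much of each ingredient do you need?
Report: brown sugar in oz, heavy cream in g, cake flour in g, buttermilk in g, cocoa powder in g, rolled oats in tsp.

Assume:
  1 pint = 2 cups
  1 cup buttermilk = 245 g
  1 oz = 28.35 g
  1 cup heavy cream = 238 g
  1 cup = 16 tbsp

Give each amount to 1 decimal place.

Scaling factor: 16/20 = 4/5 = 0.8.
brown sugar: 30 g × 4/5 ÷ 28.35 g/oz ≈ 0.8 oz
heavy cream: 2 pint × 4/5 × 2 cup/pint × 238 g/cup = 761.6 g
cake flour: 1.5 oz × 4/5 × 28.35 g/oz ≈ 34.0 g
buttermilk: (1 cup + 10 tbsp = 1.625 cup) × 4/5 × 245 g/cup = 318.5 g
cocoa powder: 3 oz × 4/5 × 28.35 g/oz ≈ 68.0 g
rolled oats: 0.25 tsp × 4/5 = 0.2 tsp

brown sugar: 0.8 oz; heavy cream: 761.6 g; cake flour: 34.0 g; buttermilk: 318.5 g; cocoa powder: 68.0 g; rolled oats: 0.2 tsp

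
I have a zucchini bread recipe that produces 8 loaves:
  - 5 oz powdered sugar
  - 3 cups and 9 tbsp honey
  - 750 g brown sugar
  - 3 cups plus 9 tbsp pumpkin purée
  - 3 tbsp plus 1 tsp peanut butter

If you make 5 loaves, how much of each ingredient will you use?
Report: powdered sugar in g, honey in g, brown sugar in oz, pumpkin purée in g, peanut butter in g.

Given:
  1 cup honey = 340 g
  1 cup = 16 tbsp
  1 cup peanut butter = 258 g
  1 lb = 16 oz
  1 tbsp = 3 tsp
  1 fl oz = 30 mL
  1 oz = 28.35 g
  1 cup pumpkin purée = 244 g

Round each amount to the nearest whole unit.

powdered sugar: 89 g; honey: 757 g; brown sugar: 17 oz; pumpkin purée: 543 g; peanut butter: 34 g

Scaling factor: 5/8 = 0.625.
powdered sugar: 5 oz × 5/8 × 28.35 g/oz ≈ 89 g
honey: (3 cup + 9 tbsp = 3.5625 cup) × 5/8 × 340 g/cup ≈ 757 g
brown sugar: 750 g × 5/8 ÷ 28.35 g/oz ≈ 17 oz
pumpkin purée: (3 cup + 9 tbsp = 3.5625 cup) × 5/8 × 244 g/cup ≈ 543 g
peanut butter: (3 tbsp + 1 tsp = 10/3 tbsp) × 5/8 ÷ 16 tbsp/cup × 258 g/cup ≈ 34 g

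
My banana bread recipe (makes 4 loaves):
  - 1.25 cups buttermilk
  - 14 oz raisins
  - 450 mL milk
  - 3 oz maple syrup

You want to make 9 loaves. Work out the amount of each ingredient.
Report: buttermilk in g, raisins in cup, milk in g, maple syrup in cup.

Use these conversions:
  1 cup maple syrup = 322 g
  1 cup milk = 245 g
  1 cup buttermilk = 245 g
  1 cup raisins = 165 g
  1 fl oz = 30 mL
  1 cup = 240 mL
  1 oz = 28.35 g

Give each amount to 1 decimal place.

Scaling factor: 9/4 = 2.25.
buttermilk: 1.25 cup × 9/4 × 245 g/cup ≈ 689.1 g
raisins: 14 oz × 9/4 × 28.35 g/oz ÷ 165 g/cup ≈ 5.4 cup
milk: 450 mL × 9/4 ÷ 240 mL/cup × 245 g/cup ≈ 1033.6 g
maple syrup: 3 oz × 9/4 × 28.35 g/oz ÷ 322 g/cup ≈ 0.6 cup

buttermilk: 689.1 g; raisins: 5.4 cup; milk: 1033.6 g; maple syrup: 0.6 cup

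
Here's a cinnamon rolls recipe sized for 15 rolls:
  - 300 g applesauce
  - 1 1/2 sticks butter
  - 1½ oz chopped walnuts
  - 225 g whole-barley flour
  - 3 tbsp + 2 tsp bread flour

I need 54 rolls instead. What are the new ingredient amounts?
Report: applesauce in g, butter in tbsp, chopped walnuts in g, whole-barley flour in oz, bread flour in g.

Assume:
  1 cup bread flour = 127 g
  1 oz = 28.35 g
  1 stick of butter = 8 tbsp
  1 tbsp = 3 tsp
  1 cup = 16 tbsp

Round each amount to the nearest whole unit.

Scaling factor: 54/15 = 18/5 = 3.6.
applesauce: 300 g × 18/5 = 1080 g
butter: 1.5 stick × 18/5 × 8 tbsp/stick ≈ 43 tbsp
chopped walnuts: 1.5 oz × 18/5 × 28.35 g/oz ≈ 153 g
whole-barley flour: 225 g × 18/5 ÷ 28.35 g/oz ≈ 29 oz
bread flour: (3 tbsp + 2 tsp = 11/3 tbsp) × 18/5 ÷ 16 tbsp/cup × 127 g/cup ≈ 105 g

applesauce: 1080 g; butter: 43 tbsp; chopped walnuts: 153 g; whole-barley flour: 29 oz; bread flour: 105 g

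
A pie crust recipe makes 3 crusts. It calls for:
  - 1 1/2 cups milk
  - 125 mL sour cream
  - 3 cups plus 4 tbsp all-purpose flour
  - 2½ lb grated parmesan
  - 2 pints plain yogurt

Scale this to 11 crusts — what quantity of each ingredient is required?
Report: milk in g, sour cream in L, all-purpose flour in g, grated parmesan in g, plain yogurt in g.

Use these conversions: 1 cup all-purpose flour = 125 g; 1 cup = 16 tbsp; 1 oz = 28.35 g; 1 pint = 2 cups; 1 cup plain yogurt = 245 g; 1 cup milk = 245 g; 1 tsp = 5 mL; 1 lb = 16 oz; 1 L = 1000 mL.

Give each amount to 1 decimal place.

milk: 1347.5 g; sour cream: 0.5 L; all-purpose flour: 1489.6 g; grated parmesan: 4158.0 g; plain yogurt: 3593.3 g

Scaling factor: 11/3.
milk: 1.5 cup × 11/3 × 245 g/cup = 1347.5 g
sour cream: 125 mL × 11/3 ÷ 1000 mL/L ≈ 0.5 L
all-purpose flour: (3 cup + 4 tbsp = 3.25 cup) × 11/3 × 125 g/cup ≈ 1489.6 g
grated parmesan: 2.5 lb × 11/3 × 16 oz/lb × 28.35 g/oz = 4158.0 g
plain yogurt: 2 pint × 11/3 × 2 cup/pint × 245 g/cup ≈ 3593.3 g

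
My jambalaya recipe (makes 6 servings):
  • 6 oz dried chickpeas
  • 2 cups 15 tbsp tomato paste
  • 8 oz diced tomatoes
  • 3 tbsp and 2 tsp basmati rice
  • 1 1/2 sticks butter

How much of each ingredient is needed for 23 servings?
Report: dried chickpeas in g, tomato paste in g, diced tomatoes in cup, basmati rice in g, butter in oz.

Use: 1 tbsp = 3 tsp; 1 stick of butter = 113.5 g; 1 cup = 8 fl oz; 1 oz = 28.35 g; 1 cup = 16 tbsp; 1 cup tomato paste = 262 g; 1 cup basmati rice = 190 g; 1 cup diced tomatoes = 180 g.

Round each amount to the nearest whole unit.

dried chickpeas: 652 g; tomato paste: 2950 g; diced tomatoes: 5 cup; basmati rice: 167 g; butter: 23 oz

Scaling factor: 23/6.
dried chickpeas: 6 oz × 23/6 × 28.35 g/oz ≈ 652 g
tomato paste: (2 cup + 15 tbsp = 2.9375 cup) × 23/6 × 262 g/cup ≈ 2950 g
diced tomatoes: 8 oz × 23/6 × 28.35 g/oz ÷ 180 g/cup ≈ 5 cup
basmati rice: (3 tbsp + 2 tsp = 11/3 tbsp) × 23/6 ÷ 16 tbsp/cup × 190 g/cup ≈ 167 g
butter: 1.5 stick × 23/6 × 113.5 g/stick ÷ 28.35 g/oz ≈ 23 oz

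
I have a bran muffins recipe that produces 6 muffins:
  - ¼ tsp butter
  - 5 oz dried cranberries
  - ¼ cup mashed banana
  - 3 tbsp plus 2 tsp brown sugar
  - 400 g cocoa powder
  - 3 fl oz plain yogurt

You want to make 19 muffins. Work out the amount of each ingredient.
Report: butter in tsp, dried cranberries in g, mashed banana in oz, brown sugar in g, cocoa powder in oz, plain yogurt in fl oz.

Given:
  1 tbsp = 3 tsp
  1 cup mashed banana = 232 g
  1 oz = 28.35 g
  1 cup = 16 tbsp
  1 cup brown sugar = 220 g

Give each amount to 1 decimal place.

Scaling factor: 19/6.
butter: 0.25 tsp × 19/6 ≈ 0.8 tsp
dried cranberries: 5 oz × 19/6 × 28.35 g/oz ≈ 448.9 g
mashed banana: 0.25 cup × 19/6 × 232 g/cup ÷ 28.35 g/oz ≈ 6.5 oz
brown sugar: (3 tbsp + 2 tsp = 11/3 tbsp) × 19/6 ÷ 16 tbsp/cup × 220 g/cup ≈ 159.7 g
cocoa powder: 400 g × 19/6 ÷ 28.35 g/oz ≈ 44.7 oz
plain yogurt: 3 fl oz × 19/6 = 9.5 fl oz

butter: 0.8 tsp; dried cranberries: 448.9 g; mashed banana: 6.5 oz; brown sugar: 159.7 g; cocoa powder: 44.7 oz; plain yogurt: 9.5 fl oz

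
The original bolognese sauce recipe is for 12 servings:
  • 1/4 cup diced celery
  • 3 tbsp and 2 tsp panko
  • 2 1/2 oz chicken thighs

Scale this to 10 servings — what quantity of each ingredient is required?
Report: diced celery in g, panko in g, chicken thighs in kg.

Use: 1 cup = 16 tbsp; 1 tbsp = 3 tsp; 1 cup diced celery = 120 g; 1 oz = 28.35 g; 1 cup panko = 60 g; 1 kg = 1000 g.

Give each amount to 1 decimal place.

Scaling factor: 10/12 = 5/6.
diced celery: 0.25 cup × 5/6 × 120 g/cup = 25.0 g
panko: (3 tbsp + 2 tsp = 11/3 tbsp) × 5/6 ÷ 16 tbsp/cup × 60 g/cup ≈ 11.5 g
chicken thighs: 2.5 oz × 5/6 × 28.35 g/oz ÷ 1000 g/kg ≈ 0.1 kg

diced celery: 25.0 g; panko: 11.5 g; chicken thighs: 0.1 kg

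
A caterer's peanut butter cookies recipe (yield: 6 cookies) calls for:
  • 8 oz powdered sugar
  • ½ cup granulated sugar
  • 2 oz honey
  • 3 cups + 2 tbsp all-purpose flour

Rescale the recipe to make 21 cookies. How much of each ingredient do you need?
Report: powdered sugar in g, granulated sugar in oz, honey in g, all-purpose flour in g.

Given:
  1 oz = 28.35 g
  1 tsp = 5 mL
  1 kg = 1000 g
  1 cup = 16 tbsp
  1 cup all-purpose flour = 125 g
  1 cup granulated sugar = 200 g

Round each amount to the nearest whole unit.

Scaling factor: 21/6 = 7/2 = 3.5.
powdered sugar: 8 oz × 7/2 × 28.35 g/oz ≈ 794 g
granulated sugar: 0.5 cup × 7/2 × 200 g/cup ÷ 28.35 g/oz ≈ 12 oz
honey: 2 oz × 7/2 × 28.35 g/oz ≈ 198 g
all-purpose flour: (3 cup + 2 tbsp = 3.125 cup) × 7/2 × 125 g/cup ≈ 1367 g

powdered sugar: 794 g; granulated sugar: 12 oz; honey: 198 g; all-purpose flour: 1367 g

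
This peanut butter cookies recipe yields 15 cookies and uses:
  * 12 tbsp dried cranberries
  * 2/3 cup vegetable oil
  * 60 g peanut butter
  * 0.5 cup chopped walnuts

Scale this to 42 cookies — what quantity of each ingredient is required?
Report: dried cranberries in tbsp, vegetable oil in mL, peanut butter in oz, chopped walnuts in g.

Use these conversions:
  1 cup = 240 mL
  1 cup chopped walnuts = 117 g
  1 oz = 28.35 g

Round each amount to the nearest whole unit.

Scaling factor: 42/15 = 14/5 = 2.8.
dried cranberries: 12 tbsp × 14/5 ≈ 34 tbsp
vegetable oil: 2/3 cup × 14/5 × 240 mL/cup = 448 mL
peanut butter: 60 g × 14/5 ÷ 28.35 g/oz ≈ 6 oz
chopped walnuts: 0.5 cup × 14/5 × 117 g/cup ≈ 164 g

dried cranberries: 34 tbsp; vegetable oil: 448 mL; peanut butter: 6 oz; chopped walnuts: 164 g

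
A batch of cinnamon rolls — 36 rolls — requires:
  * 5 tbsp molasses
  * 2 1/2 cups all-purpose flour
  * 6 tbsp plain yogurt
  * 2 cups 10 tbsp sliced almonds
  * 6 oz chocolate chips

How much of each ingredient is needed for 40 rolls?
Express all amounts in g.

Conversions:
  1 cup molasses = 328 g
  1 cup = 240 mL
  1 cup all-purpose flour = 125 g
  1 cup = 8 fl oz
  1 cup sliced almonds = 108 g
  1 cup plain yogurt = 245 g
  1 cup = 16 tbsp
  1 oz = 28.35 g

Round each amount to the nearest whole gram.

Scaling factor: 40/36 = 10/9.
molasses: 5 tbsp × 10/9 ÷ 16 tbsp/cup × 328 g/cup ≈ 114 g
all-purpose flour: 2.5 cup × 10/9 × 125 g/cup ≈ 347 g
plain yogurt: 6 tbsp × 10/9 ÷ 16 tbsp/cup × 245 g/cup ≈ 102 g
sliced almonds: (2 cup + 10 tbsp = 2.625 cup) × 10/9 × 108 g/cup = 315 g
chocolate chips: 6 oz × 10/9 × 28.35 g/oz = 189 g

molasses: 114 g; all-purpose flour: 347 g; plain yogurt: 102 g; sliced almonds: 315 g; chocolate chips: 189 g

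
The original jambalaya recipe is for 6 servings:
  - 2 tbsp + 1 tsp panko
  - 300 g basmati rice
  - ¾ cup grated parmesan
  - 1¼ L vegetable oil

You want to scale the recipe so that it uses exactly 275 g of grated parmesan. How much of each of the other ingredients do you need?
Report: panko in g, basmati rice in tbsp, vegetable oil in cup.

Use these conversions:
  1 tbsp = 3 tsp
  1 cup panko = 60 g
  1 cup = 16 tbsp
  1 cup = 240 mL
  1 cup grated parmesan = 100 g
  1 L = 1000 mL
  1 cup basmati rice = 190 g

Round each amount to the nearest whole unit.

panko: 32 g; basmati rice: 93 tbsp; vegetable oil: 19 cup

The original recipe has 75 g of grated parmesan, so the scaling factor is 275 ÷ 75 = 11/3.
panko: (2 tbsp + 1 tsp = 7/3 tbsp) × 11/3 ÷ 16 tbsp/cup × 60 g/cup ≈ 32 g
basmati rice: 300 g × 11/3 ÷ 190 g/cup × 16 tbsp/cup ≈ 93 tbsp
vegetable oil: 1.25 L × 11/3 × 1000 mL/L ÷ 240 mL/cup ≈ 19 cup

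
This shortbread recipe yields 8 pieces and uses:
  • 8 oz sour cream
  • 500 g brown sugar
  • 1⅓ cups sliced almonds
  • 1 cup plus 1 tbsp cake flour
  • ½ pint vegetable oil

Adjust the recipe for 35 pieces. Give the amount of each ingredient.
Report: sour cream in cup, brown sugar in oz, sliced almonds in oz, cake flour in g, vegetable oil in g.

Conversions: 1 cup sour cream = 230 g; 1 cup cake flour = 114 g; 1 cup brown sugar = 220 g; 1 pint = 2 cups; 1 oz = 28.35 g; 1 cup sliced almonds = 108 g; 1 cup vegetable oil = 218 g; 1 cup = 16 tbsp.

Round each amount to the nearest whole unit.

Scaling factor: 35/8 = 4.375.
sour cream: 8 oz × 35/8 × 28.35 g/oz ÷ 230 g/cup ≈ 4 cup
brown sugar: 500 g × 35/8 ÷ 28.35 g/oz ≈ 77 oz
sliced almonds: 4/3 cup × 35/8 × 108 g/cup ÷ 28.35 g/oz ≈ 22 oz
cake flour: (1 cup + 1 tbsp = 1.0625 cup) × 35/8 × 114 g/cup ≈ 530 g
vegetable oil: 0.5 pint × 35/8 × 2 cup/pint × 218 g/cup ≈ 954 g

sour cream: 4 cup; brown sugar: 77 oz; sliced almonds: 22 oz; cake flour: 530 g; vegetable oil: 954 g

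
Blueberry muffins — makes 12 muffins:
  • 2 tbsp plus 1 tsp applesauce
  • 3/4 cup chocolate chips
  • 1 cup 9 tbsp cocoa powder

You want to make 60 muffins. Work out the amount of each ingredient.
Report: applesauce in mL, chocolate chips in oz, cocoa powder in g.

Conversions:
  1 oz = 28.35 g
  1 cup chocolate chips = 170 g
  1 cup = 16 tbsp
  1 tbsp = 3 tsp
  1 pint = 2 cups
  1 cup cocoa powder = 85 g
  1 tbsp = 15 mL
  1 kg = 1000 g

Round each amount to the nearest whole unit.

Scaling factor: 60/12 = 5.
applesauce: (2 tbsp + 1 tsp = 7/3 tbsp) × 5 × 15 mL/tbsp = 175 mL
chocolate chips: 0.75 cup × 5 × 170 g/cup ÷ 28.35 g/oz ≈ 22 oz
cocoa powder: (1 cup + 9 tbsp = 1.5625 cup) × 5 × 85 g/cup ≈ 664 g

applesauce: 175 mL; chocolate chips: 22 oz; cocoa powder: 664 g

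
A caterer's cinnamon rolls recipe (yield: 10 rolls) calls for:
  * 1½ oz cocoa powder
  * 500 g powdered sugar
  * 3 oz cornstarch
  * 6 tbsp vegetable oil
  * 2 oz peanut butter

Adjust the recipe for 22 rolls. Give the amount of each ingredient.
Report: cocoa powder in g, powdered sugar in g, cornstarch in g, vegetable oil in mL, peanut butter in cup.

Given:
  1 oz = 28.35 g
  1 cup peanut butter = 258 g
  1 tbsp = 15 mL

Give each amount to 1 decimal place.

Scaling factor: 22/10 = 11/5 = 2.2.
cocoa powder: 1.5 oz × 11/5 × 28.35 g/oz ≈ 93.6 g
powdered sugar: 500 g × 11/5 = 1100.0 g
cornstarch: 3 oz × 11/5 × 28.35 g/oz ≈ 187.1 g
vegetable oil: 6 tbsp × 11/5 × 15 mL/tbsp = 198.0 mL
peanut butter: 2 oz × 11/5 × 28.35 g/oz ÷ 258 g/cup ≈ 0.5 cup

cocoa powder: 93.6 g; powdered sugar: 1100.0 g; cornstarch: 187.1 g; vegetable oil: 198.0 mL; peanut butter: 0.5 cup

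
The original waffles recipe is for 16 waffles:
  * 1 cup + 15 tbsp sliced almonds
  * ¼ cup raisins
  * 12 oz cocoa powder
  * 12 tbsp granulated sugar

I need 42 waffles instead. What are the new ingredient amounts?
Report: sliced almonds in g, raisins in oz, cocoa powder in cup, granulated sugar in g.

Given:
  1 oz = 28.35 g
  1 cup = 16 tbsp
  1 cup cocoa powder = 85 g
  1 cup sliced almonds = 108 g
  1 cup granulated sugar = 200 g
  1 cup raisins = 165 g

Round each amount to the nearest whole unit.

sliced almonds: 549 g; raisins: 4 oz; cocoa powder: 11 cup; granulated sugar: 394 g

Scaling factor: 42/16 = 21/8 = 2.625.
sliced almonds: (1 cup + 15 tbsp = 1.9375 cup) × 21/8 × 108 g/cup ≈ 549 g
raisins: 0.25 cup × 21/8 × 165 g/cup ÷ 28.35 g/oz ≈ 4 oz
cocoa powder: 12 oz × 21/8 × 28.35 g/oz ÷ 85 g/cup ≈ 11 cup
granulated sugar: 12 tbsp × 21/8 ÷ 16 tbsp/cup × 200 g/cup ≈ 394 g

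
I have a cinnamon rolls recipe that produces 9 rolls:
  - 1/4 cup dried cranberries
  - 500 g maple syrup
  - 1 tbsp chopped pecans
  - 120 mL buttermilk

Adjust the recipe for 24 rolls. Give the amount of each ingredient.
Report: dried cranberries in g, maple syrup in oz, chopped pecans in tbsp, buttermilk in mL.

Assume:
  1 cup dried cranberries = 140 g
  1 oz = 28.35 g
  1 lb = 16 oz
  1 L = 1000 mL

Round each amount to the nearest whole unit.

dried cranberries: 93 g; maple syrup: 47 oz; chopped pecans: 3 tbsp; buttermilk: 320 mL

Scaling factor: 24/9 = 8/3.
dried cranberries: 0.25 cup × 8/3 × 140 g/cup ≈ 93 g
maple syrup: 500 g × 8/3 ÷ 28.35 g/oz ≈ 47 oz
chopped pecans: 1 tbsp × 8/3 ≈ 3 tbsp
buttermilk: 120 mL × 8/3 = 320 mL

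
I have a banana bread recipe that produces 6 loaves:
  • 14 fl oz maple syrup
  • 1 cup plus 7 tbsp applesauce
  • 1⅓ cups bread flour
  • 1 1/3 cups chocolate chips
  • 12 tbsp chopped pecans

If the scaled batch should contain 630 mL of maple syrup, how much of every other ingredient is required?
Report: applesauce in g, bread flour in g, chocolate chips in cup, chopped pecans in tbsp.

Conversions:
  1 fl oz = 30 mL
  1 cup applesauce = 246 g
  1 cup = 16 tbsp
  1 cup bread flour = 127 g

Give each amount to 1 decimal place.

The original recipe has 420 mL of maple syrup, so the scaling factor is 630 ÷ 420 = 3/2 = 1.5.
applesauce: (1 cup + 7 tbsp = 1.4375 cup) × 3/2 × 246 g/cup ≈ 530.4 g
bread flour: 4/3 cup × 3/2 × 127 g/cup = 254.0 g
chocolate chips: 4/3 cup × 3/2 = 2.0 cup
chopped pecans: 12 tbsp × 3/2 = 18.0 tbsp

applesauce: 530.4 g; bread flour: 254.0 g; chocolate chips: 2.0 cup; chopped pecans: 18.0 tbsp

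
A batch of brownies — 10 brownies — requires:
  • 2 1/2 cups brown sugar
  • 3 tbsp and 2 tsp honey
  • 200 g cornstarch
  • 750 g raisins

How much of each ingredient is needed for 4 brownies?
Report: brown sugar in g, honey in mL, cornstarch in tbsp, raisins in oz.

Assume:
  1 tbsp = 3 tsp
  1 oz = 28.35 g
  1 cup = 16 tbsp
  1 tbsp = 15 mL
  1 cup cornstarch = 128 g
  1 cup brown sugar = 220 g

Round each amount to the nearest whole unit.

Scaling factor: 4/10 = 2/5 = 0.4.
brown sugar: 2.5 cup × 2/5 × 220 g/cup = 220 g
honey: (3 tbsp + 2 tsp = 11/3 tbsp) × 2/5 × 15 mL/tbsp = 22 mL
cornstarch: 200 g × 2/5 ÷ 128 g/cup × 16 tbsp/cup = 10 tbsp
raisins: 750 g × 2/5 ÷ 28.35 g/oz ≈ 11 oz

brown sugar: 220 g; honey: 22 mL; cornstarch: 10 tbsp; raisins: 11 oz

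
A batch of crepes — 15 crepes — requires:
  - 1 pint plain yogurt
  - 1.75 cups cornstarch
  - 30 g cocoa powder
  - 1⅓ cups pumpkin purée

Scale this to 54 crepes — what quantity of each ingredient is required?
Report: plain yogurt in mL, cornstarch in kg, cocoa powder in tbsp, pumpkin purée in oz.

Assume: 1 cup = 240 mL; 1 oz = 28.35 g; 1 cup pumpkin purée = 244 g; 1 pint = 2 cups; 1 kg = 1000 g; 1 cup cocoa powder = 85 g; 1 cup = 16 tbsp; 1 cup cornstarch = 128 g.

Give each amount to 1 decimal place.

plain yogurt: 1728.0 mL; cornstarch: 0.8 kg; cocoa powder: 20.3 tbsp; pumpkin purée: 41.3 oz

Scaling factor: 54/15 = 18/5 = 3.6.
plain yogurt: 1 pint × 18/5 × 2 cup/pint × 240 mL/cup = 1728.0 mL
cornstarch: 1.75 cup × 18/5 × 128 g/cup ÷ 1000 g/kg ≈ 0.8 kg
cocoa powder: 30 g × 18/5 ÷ 85 g/cup × 16 tbsp/cup ≈ 20.3 tbsp
pumpkin purée: 4/3 cup × 18/5 × 244 g/cup ÷ 28.35 g/oz ≈ 41.3 oz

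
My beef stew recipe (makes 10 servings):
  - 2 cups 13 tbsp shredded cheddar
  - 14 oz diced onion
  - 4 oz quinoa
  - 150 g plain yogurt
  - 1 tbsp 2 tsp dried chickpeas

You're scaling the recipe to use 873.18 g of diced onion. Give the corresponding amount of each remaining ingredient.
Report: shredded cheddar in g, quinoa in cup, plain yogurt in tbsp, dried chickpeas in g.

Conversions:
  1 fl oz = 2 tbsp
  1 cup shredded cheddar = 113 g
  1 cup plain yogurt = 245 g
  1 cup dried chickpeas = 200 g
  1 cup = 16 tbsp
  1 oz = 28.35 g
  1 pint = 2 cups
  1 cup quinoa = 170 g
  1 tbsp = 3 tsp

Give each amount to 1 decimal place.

shredded cheddar: 699.2 g; quinoa: 1.5 cup; plain yogurt: 21.6 tbsp; dried chickpeas: 45.8 g

The original recipe has 396.9 g of diced onion, so the scaling factor is 873.18 ÷ 396.9 = 11/5 = 2.2.
shredded cheddar: (2 cup + 13 tbsp = 2.8125 cup) × 11/5 × 113 g/cup ≈ 699.2 g
quinoa: 4 oz × 11/5 × 28.35 g/oz ÷ 170 g/cup ≈ 1.5 cup
plain yogurt: 150 g × 11/5 ÷ 245 g/cup × 16 tbsp/cup ≈ 21.6 tbsp
dried chickpeas: (1 tbsp + 2 tsp = 5/3 tbsp) × 11/5 ÷ 16 tbsp/cup × 200 g/cup ≈ 45.8 g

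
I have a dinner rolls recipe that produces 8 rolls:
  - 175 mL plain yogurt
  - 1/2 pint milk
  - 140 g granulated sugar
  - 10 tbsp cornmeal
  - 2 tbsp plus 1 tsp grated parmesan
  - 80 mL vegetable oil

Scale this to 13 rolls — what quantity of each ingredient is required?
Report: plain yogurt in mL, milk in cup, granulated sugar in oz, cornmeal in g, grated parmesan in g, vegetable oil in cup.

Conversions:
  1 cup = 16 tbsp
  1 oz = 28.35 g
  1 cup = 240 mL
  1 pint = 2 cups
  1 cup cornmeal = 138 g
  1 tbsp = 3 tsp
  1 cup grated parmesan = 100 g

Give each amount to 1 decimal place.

Scaling factor: 13/8 = 1.625.
plain yogurt: 175 mL × 13/8 ≈ 284.4 mL
milk: 0.5 pint × 13/8 × 2 cup/pint ≈ 1.6 cup
granulated sugar: 140 g × 13/8 ÷ 28.35 g/oz ≈ 8.0 oz
cornmeal: 10 tbsp × 13/8 ÷ 16 tbsp/cup × 138 g/cup ≈ 140.2 g
grated parmesan: (2 tbsp + 1 tsp = 7/3 tbsp) × 13/8 ÷ 16 tbsp/cup × 100 g/cup ≈ 23.7 g
vegetable oil: 80 mL × 13/8 ÷ 240 mL/cup ≈ 0.5 cup

plain yogurt: 284.4 mL; milk: 1.6 cup; granulated sugar: 8.0 oz; cornmeal: 140.2 g; grated parmesan: 23.7 g; vegetable oil: 0.5 cup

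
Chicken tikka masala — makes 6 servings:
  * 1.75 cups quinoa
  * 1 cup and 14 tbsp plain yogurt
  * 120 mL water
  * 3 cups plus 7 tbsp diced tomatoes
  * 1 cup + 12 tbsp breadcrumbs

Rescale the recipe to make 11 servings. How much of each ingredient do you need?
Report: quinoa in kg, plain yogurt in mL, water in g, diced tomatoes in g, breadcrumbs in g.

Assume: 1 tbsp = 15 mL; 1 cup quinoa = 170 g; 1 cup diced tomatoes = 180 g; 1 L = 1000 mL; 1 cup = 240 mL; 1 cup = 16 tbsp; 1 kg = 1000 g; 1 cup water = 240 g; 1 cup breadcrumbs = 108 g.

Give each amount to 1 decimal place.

Scaling factor: 11/6.
quinoa: 1.75 cup × 11/6 × 170 g/cup ÷ 1000 g/kg ≈ 0.5 kg
plain yogurt: (1 cup + 14 tbsp = 1.875 cup) × 11/6 × 240 mL/cup = 825.0 mL
water: 120 mL × 11/6 ÷ 240 mL/cup × 240 g/cup = 220.0 g
diced tomatoes: (3 cup + 7 tbsp = 3.4375 cup) × 11/6 × 180 g/cup ≈ 1134.4 g
breadcrumbs: (1 cup + 12 tbsp = 1.75 cup) × 11/6 × 108 g/cup = 346.5 g

quinoa: 0.5 kg; plain yogurt: 825.0 mL; water: 220.0 g; diced tomatoes: 1134.4 g; breadcrumbs: 346.5 g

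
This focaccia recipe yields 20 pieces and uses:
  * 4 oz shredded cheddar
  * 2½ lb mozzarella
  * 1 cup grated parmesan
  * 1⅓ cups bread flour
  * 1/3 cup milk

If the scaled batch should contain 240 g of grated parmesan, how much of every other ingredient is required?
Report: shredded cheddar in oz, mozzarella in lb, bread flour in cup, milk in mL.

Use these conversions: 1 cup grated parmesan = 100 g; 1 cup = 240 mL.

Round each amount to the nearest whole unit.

The original recipe has 100 g of grated parmesan, so the scaling factor is 240 ÷ 100 = 12/5 = 2.4.
shredded cheddar: 4 oz × 12/5 ≈ 10 oz
mozzarella: 2.5 lb × 12/5 = 6 lb
bread flour: 4/3 cup × 12/5 ≈ 3 cup
milk: 1/3 cup × 12/5 × 240 mL/cup = 192 mL

shredded cheddar: 10 oz; mozzarella: 6 lb; bread flour: 3 cup; milk: 192 mL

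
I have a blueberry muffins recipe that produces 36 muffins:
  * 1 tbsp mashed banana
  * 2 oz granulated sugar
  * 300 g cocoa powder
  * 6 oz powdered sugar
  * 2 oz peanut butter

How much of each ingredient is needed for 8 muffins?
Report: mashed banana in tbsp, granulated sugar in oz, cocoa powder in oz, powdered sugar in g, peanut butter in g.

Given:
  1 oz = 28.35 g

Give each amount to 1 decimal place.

Scaling factor: 8/36 = 2/9.
mashed banana: 1 tbsp × 2/9 ≈ 0.2 tbsp
granulated sugar: 2 oz × 2/9 ≈ 0.4 oz
cocoa powder: 300 g × 2/9 ÷ 28.35 g/oz ≈ 2.4 oz
powdered sugar: 6 oz × 2/9 × 28.35 g/oz = 37.8 g
peanut butter: 2 oz × 2/9 × 28.35 g/oz = 12.6 g

mashed banana: 0.2 tbsp; granulated sugar: 0.4 oz; cocoa powder: 2.4 oz; powdered sugar: 37.8 g; peanut butter: 12.6 g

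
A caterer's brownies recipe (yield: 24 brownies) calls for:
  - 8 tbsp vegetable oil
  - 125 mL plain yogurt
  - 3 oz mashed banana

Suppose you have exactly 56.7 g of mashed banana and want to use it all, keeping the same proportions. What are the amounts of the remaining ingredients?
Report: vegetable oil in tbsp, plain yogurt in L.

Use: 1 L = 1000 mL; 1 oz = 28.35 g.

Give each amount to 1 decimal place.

vegetable oil: 5.3 tbsp; plain yogurt: 0.1 L

The original recipe has 85.05 g of mashed banana, so the scaling factor is 56.7 ÷ 85.05 = 2/3.
vegetable oil: 8 tbsp × 2/3 ≈ 5.3 tbsp
plain yogurt: 125 mL × 2/3 ÷ 1000 mL/L ≈ 0.1 L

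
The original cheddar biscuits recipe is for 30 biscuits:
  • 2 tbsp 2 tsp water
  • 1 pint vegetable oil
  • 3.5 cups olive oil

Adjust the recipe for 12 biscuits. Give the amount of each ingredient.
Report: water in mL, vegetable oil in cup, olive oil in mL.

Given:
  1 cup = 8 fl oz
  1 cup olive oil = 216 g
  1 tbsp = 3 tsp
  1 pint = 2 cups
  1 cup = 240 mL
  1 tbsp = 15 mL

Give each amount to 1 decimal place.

Scaling factor: 12/30 = 2/5 = 0.4.
water: (2 tbsp + 2 tsp = 8/3 tbsp) × 2/5 × 15 mL/tbsp = 16.0 mL
vegetable oil: 1 pint × 2/5 × 2 cup/pint = 0.8 cup
olive oil: 3.5 cup × 2/5 × 240 mL/cup = 336.0 mL

water: 16.0 mL; vegetable oil: 0.8 cup; olive oil: 336.0 mL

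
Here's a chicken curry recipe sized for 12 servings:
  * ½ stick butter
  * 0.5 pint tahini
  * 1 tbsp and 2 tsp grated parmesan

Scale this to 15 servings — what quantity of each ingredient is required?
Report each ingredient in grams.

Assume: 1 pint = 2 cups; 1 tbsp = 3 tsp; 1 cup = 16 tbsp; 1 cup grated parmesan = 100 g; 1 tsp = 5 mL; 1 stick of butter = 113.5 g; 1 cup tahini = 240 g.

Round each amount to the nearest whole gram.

butter: 71 g; tahini: 300 g; grated parmesan: 13 g

Scaling factor: 15/12 = 5/4 = 1.25.
butter: 0.5 stick × 5/4 × 113.5 g/stick ≈ 71 g
tahini: 0.5 pint × 5/4 × 2 cup/pint × 240 g/cup = 300 g
grated parmesan: (1 tbsp + 2 tsp = 5/3 tbsp) × 5/4 ÷ 16 tbsp/cup × 100 g/cup ≈ 13 g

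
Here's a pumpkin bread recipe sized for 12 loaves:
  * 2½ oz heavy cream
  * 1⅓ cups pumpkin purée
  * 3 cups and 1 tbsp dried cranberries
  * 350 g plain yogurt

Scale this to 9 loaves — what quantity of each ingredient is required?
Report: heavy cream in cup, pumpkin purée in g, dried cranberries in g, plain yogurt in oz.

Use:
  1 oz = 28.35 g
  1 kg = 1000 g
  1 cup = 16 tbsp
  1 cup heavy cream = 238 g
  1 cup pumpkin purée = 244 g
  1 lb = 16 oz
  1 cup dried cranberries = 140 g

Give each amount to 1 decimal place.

heavy cream: 0.2 cup; pumpkin purée: 244.0 g; dried cranberries: 321.6 g; plain yogurt: 9.3 oz

Scaling factor: 9/12 = 3/4 = 0.75.
heavy cream: 2.5 oz × 3/4 × 28.35 g/oz ÷ 238 g/cup ≈ 0.2 cup
pumpkin purée: 4/3 cup × 3/4 × 244 g/cup = 244.0 g
dried cranberries: (3 cup + 1 tbsp = 3.0625 cup) × 3/4 × 140 g/cup ≈ 321.6 g
plain yogurt: 350 g × 3/4 ÷ 28.35 g/oz ≈ 9.3 oz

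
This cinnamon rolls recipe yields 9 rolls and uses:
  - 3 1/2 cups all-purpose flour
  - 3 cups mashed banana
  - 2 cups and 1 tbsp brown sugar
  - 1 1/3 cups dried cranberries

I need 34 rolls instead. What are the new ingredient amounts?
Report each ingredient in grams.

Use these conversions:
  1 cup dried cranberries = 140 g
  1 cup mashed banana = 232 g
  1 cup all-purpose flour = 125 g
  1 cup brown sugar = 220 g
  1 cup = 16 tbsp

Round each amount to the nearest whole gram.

Scaling factor: 34/9.
all-purpose flour: 3.5 cup × 34/9 × 125 g/cup ≈ 1653 g
mashed banana: 3 cup × 34/9 × 232 g/cup ≈ 2629 g
brown sugar: (2 cup + 1 tbsp = 2.0625 cup) × 34/9 × 220 g/cup ≈ 1714 g
dried cranberries: 4/3 cup × 34/9 × 140 g/cup ≈ 705 g

all-purpose flour: 1653 g; mashed banana: 2629 g; brown sugar: 1714 g; dried cranberries: 705 g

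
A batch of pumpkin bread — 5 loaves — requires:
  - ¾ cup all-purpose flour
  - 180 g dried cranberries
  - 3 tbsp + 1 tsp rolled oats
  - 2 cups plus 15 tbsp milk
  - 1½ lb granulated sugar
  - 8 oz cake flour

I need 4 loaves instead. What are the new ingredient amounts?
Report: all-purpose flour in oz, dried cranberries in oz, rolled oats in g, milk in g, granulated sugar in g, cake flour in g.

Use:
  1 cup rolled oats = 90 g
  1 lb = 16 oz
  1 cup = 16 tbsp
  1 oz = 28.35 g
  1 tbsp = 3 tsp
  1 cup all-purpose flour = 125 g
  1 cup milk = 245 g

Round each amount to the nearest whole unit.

all-purpose flour: 3 oz; dried cranberries: 5 oz; rolled oats: 15 g; milk: 576 g; granulated sugar: 544 g; cake flour: 181 g

Scaling factor: 4/5 = 0.8.
all-purpose flour: 0.75 cup × 4/5 × 125 g/cup ÷ 28.35 g/oz ≈ 3 oz
dried cranberries: 180 g × 4/5 ÷ 28.35 g/oz ≈ 5 oz
rolled oats: (3 tbsp + 1 tsp = 10/3 tbsp) × 4/5 ÷ 16 tbsp/cup × 90 g/cup = 15 g
milk: (2 cup + 15 tbsp = 2.9375 cup) × 4/5 × 245 g/cup ≈ 576 g
granulated sugar: 1.5 lb × 4/5 × 16 oz/lb × 28.35 g/oz ≈ 544 g
cake flour: 8 oz × 4/5 × 28.35 g/oz ≈ 181 g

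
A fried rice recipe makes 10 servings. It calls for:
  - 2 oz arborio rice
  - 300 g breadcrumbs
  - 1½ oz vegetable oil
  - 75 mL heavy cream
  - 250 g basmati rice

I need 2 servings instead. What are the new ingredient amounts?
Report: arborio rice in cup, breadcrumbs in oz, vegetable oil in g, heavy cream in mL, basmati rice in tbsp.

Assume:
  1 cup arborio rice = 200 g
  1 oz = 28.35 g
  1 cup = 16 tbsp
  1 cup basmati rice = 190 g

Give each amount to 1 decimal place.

arborio rice: 0.1 cup; breadcrumbs: 2.1 oz; vegetable oil: 8.5 g; heavy cream: 15.0 mL; basmati rice: 4.2 tbsp

Scaling factor: 2/10 = 1/5 = 0.2.
arborio rice: 2 oz × 1/5 × 28.35 g/oz ÷ 200 g/cup ≈ 0.1 cup
breadcrumbs: 300 g × 1/5 ÷ 28.35 g/oz ≈ 2.1 oz
vegetable oil: 1.5 oz × 1/5 × 28.35 g/oz ≈ 8.5 g
heavy cream: 75 mL × 1/5 = 15.0 mL
basmati rice: 250 g × 1/5 ÷ 190 g/cup × 16 tbsp/cup ≈ 4.2 tbsp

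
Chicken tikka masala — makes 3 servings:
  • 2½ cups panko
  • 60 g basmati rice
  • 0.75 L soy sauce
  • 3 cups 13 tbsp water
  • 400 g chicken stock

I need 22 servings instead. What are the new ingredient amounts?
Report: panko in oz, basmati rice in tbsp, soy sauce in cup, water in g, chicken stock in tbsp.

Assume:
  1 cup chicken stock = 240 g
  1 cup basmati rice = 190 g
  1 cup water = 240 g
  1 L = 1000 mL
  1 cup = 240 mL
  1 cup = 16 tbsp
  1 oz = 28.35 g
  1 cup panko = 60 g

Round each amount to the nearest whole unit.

Scaling factor: 22/3.
panko: 2.5 cup × 22/3 × 60 g/cup ÷ 28.35 g/oz ≈ 39 oz
basmati rice: 60 g × 22/3 ÷ 190 g/cup × 16 tbsp/cup ≈ 37 tbsp
soy sauce: 0.75 L × 22/3 × 1000 mL/L ÷ 240 mL/cup ≈ 23 cup
water: (3 cup + 13 tbsp = 3.8125 cup) × 22/3 × 240 g/cup = 6710 g
chicken stock: 400 g × 22/3 ÷ 240 g/cup × 16 tbsp/cup ≈ 196 tbsp

panko: 39 oz; basmati rice: 37 tbsp; soy sauce: 23 cup; water: 6710 g; chicken stock: 196 tbsp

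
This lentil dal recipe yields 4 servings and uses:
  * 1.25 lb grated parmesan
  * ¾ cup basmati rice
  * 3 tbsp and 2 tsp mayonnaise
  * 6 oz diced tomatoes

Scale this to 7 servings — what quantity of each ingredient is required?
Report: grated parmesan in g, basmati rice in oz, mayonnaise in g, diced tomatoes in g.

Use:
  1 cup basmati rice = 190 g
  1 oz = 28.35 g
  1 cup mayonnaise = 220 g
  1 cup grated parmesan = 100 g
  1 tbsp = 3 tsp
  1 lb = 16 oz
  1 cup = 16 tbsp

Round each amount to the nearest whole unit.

grated parmesan: 992 g; basmati rice: 9 oz; mayonnaise: 88 g; diced tomatoes: 298 g

Scaling factor: 7/4 = 1.75.
grated parmesan: 1.25 lb × 7/4 × 16 oz/lb × 28.35 g/oz ≈ 992 g
basmati rice: 0.75 cup × 7/4 × 190 g/cup ÷ 28.35 g/oz ≈ 9 oz
mayonnaise: (3 tbsp + 2 tsp = 11/3 tbsp) × 7/4 ÷ 16 tbsp/cup × 220 g/cup ≈ 88 g
diced tomatoes: 6 oz × 7/4 × 28.35 g/oz ≈ 298 g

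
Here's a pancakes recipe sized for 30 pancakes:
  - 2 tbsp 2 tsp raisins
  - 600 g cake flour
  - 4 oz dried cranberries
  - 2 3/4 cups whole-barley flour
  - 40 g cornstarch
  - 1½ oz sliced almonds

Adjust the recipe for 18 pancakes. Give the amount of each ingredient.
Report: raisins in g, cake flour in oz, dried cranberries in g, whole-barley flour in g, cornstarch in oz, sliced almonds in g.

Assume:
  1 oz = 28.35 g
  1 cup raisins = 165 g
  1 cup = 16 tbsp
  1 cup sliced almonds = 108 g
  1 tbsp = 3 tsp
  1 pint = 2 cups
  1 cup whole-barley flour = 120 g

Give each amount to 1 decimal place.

Scaling factor: 18/30 = 3/5 = 0.6.
raisins: (2 tbsp + 2 tsp = 8/3 tbsp) × 3/5 ÷ 16 tbsp/cup × 165 g/cup = 16.5 g
cake flour: 600 g × 3/5 ÷ 28.35 g/oz ≈ 12.7 oz
dried cranberries: 4 oz × 3/5 × 28.35 g/oz ≈ 68.0 g
whole-barley flour: 2.75 cup × 3/5 × 120 g/cup = 198.0 g
cornstarch: 40 g × 3/5 ÷ 28.35 g/oz ≈ 0.8 oz
sliced almonds: 1.5 oz × 3/5 × 28.35 g/oz ≈ 25.5 g

raisins: 16.5 g; cake flour: 12.7 oz; dried cranberries: 68.0 g; whole-barley flour: 198.0 g; cornstarch: 0.8 oz; sliced almonds: 25.5 g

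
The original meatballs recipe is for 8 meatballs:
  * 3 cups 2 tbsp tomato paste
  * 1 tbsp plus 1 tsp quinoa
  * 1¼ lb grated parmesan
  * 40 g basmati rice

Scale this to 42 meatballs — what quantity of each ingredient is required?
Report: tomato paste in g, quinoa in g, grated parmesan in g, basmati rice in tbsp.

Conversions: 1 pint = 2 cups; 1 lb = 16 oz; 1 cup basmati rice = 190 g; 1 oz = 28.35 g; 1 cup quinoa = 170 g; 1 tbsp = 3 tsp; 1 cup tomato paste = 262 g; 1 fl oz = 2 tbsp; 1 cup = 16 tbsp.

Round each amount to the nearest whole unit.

tomato paste: 4298 g; quinoa: 74 g; grated parmesan: 2977 g; basmati rice: 18 tbsp

Scaling factor: 42/8 = 21/4 = 5.25.
tomato paste: (3 cup + 2 tbsp = 3.125 cup) × 21/4 × 262 g/cup ≈ 4298 g
quinoa: (1 tbsp + 1 tsp = 4/3 tbsp) × 21/4 ÷ 16 tbsp/cup × 170 g/cup ≈ 74 g
grated parmesan: 1.25 lb × 21/4 × 16 oz/lb × 28.35 g/oz ≈ 2977 g
basmati rice: 40 g × 21/4 ÷ 190 g/cup × 16 tbsp/cup ≈ 18 tbsp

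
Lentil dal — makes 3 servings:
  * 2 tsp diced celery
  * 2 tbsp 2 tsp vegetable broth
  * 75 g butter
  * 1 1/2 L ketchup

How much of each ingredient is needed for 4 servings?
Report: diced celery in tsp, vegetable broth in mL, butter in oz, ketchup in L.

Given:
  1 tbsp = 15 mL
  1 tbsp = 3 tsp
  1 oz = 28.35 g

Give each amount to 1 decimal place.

diced celery: 2.7 tsp; vegetable broth: 53.3 mL; butter: 3.5 oz; ketchup: 2.0 L

Scaling factor: 4/3.
diced celery: 2 tsp × 4/3 ≈ 2.7 tsp
vegetable broth: (2 tbsp + 2 tsp = 8/3 tbsp) × 4/3 × 15 mL/tbsp ≈ 53.3 mL
butter: 75 g × 4/3 ÷ 28.35 g/oz ≈ 3.5 oz
ketchup: 1.5 L × 4/3 = 2.0 L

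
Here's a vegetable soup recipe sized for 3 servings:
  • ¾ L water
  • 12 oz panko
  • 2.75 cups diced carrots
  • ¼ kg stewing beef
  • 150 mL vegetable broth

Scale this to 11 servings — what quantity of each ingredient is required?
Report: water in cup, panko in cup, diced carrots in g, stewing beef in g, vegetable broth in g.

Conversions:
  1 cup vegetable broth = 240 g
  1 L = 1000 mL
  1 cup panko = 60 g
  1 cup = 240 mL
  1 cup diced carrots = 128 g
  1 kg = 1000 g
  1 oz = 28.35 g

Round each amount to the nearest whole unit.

water: 11 cup; panko: 21 cup; diced carrots: 1291 g; stewing beef: 917 g; vegetable broth: 550 g

Scaling factor: 11/3.
water: 0.75 L × 11/3 × 1000 mL/L ÷ 240 mL/cup ≈ 11 cup
panko: 12 oz × 11/3 × 28.35 g/oz ÷ 60 g/cup ≈ 21 cup
diced carrots: 2.75 cup × 11/3 × 128 g/cup ≈ 1291 g
stewing beef: 0.25 kg × 11/3 × 1000 g/kg ≈ 917 g
vegetable broth: 150 mL × 11/3 ÷ 240 mL/cup × 240 g/cup = 550 g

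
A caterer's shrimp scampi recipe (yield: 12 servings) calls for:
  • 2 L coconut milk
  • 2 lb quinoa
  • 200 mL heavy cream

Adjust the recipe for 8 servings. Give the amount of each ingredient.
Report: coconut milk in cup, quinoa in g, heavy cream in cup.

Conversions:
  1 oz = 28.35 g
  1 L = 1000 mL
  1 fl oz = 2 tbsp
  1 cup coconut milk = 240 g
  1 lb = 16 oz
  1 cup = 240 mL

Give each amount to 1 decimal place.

Scaling factor: 8/12 = 2/3.
coconut milk: 2 L × 2/3 × 1000 mL/L ÷ 240 mL/cup ≈ 5.6 cup
quinoa: 2 lb × 2/3 × 16 oz/lb × 28.35 g/oz = 604.8 g
heavy cream: 200 mL × 2/3 ÷ 240 mL/cup ≈ 0.6 cup

coconut milk: 5.6 cup; quinoa: 604.8 g; heavy cream: 0.6 cup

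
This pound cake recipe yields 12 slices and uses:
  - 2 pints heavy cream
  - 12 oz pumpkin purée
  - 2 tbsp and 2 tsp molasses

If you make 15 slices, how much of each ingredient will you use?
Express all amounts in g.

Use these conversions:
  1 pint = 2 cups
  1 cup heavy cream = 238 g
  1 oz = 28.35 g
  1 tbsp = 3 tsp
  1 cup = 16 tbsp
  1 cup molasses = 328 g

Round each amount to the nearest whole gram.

Scaling factor: 15/12 = 5/4 = 1.25.
heavy cream: 2 pint × 5/4 × 2 cup/pint × 238 g/cup = 1190 g
pumpkin purée: 12 oz × 5/4 × 28.35 g/oz ≈ 425 g
molasses: (2 tbsp + 2 tsp = 8/3 tbsp) × 5/4 ÷ 16 tbsp/cup × 328 g/cup ≈ 68 g

heavy cream: 1190 g; pumpkin purée: 425 g; molasses: 68 g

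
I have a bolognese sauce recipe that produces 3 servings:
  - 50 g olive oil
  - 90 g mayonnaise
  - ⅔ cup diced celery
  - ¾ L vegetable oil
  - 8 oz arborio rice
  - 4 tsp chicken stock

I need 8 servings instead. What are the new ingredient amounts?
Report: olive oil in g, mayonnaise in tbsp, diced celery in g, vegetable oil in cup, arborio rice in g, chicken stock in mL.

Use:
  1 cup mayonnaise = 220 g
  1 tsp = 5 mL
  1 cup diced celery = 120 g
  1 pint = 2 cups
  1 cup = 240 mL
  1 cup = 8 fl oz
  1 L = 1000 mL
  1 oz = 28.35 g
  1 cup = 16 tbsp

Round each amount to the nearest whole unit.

Scaling factor: 8/3.
olive oil: 50 g × 8/3 ≈ 133 g
mayonnaise: 90 g × 8/3 ÷ 220 g/cup × 16 tbsp/cup ≈ 17 tbsp
diced celery: 2/3 cup × 8/3 × 120 g/cup ≈ 213 g
vegetable oil: 0.75 L × 8/3 × 1000 mL/L ÷ 240 mL/cup ≈ 8 cup
arborio rice: 8 oz × 8/3 × 28.35 g/oz ≈ 605 g
chicken stock: 4 tsp × 8/3 × 5 mL/tsp ≈ 53 mL

olive oil: 133 g; mayonnaise: 17 tbsp; diced celery: 213 g; vegetable oil: 8 cup; arborio rice: 605 g; chicken stock: 53 mL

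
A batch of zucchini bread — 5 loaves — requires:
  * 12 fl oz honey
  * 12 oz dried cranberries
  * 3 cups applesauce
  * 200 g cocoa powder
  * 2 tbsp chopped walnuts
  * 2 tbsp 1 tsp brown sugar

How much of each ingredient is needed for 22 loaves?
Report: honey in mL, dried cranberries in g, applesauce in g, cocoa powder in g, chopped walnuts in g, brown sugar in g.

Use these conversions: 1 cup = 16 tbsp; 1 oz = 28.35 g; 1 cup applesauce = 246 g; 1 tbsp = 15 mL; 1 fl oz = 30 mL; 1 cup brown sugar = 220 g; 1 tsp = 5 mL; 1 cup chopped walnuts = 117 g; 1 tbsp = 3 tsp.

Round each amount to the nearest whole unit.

Scaling factor: 22/5 = 4.4.
honey: 12 fl oz × 22/5 × 30 mL/fl oz = 1584 mL
dried cranberries: 12 oz × 22/5 × 28.35 g/oz ≈ 1497 g
applesauce: 3 cup × 22/5 × 246 g/cup ≈ 3247 g
cocoa powder: 200 g × 22/5 = 880 g
chopped walnuts: 2 tbsp × 22/5 ÷ 16 tbsp/cup × 117 g/cup ≈ 64 g
brown sugar: (2 tbsp + 1 tsp = 7/3 tbsp) × 22/5 ÷ 16 tbsp/cup × 220 g/cup ≈ 141 g

honey: 1584 mL; dried cranberries: 1497 g; applesauce: 3247 g; cocoa powder: 880 g; chopped walnuts: 64 g; brown sugar: 141 g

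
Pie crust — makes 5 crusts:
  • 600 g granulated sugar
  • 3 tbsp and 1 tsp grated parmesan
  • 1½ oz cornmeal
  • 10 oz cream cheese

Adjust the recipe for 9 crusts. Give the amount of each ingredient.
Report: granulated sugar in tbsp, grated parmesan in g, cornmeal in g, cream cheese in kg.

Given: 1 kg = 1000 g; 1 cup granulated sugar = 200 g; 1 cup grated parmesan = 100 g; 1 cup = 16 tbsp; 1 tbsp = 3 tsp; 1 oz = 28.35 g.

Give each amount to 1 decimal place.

granulated sugar: 86.4 tbsp; grated parmesan: 37.5 g; cornmeal: 76.5 g; cream cheese: 0.5 kg

Scaling factor: 9/5 = 1.8.
granulated sugar: 600 g × 9/5 ÷ 200 g/cup × 16 tbsp/cup = 86.4 tbsp
grated parmesan: (3 tbsp + 1 tsp = 10/3 tbsp) × 9/5 ÷ 16 tbsp/cup × 100 g/cup = 37.5 g
cornmeal: 1.5 oz × 9/5 × 28.35 g/oz ≈ 76.5 g
cream cheese: 10 oz × 9/5 × 28.35 g/oz ÷ 1000 g/kg ≈ 0.5 kg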